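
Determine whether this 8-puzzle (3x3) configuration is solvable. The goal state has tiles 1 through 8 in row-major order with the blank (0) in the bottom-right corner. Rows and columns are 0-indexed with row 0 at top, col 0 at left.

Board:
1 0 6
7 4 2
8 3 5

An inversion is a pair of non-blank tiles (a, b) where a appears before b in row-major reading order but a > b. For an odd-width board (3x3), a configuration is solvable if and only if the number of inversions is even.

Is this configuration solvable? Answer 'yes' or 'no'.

Inversions (pairs i<j in row-major order where tile[i] > tile[j] > 0): 12
12 is even, so the puzzle is solvable.

Answer: yes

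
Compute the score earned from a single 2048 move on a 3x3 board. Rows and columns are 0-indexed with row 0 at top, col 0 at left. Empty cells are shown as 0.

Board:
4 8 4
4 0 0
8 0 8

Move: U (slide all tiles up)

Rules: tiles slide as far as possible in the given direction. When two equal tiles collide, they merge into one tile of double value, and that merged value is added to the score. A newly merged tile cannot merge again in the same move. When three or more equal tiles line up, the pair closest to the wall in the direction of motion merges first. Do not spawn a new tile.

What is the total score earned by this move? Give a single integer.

Slide up:
col 0: [4, 4, 8] -> [8, 8, 0]  score +8 (running 8)
col 1: [8, 0, 0] -> [8, 0, 0]  score +0 (running 8)
col 2: [4, 0, 8] -> [4, 8, 0]  score +0 (running 8)
Board after move:
8 8 4
8 0 8
0 0 0

Answer: 8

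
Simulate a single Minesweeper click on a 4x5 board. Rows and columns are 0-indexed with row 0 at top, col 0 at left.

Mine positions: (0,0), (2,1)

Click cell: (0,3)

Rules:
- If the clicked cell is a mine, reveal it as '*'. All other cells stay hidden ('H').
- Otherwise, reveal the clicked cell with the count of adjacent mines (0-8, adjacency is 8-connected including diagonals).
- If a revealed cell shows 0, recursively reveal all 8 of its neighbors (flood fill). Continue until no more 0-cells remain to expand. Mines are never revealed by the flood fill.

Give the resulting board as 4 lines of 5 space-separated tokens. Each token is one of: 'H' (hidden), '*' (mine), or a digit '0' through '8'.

H 1 0 0 0
H 2 1 0 0
H H 1 0 0
H H 1 0 0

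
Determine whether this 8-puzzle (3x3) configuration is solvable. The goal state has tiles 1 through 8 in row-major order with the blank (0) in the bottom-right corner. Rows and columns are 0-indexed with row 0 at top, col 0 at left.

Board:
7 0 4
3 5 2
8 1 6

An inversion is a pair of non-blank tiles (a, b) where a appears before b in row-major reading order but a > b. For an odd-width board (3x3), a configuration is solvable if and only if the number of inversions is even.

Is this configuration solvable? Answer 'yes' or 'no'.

Inversions (pairs i<j in row-major order where tile[i] > tile[j] > 0): 16
16 is even, so the puzzle is solvable.

Answer: yes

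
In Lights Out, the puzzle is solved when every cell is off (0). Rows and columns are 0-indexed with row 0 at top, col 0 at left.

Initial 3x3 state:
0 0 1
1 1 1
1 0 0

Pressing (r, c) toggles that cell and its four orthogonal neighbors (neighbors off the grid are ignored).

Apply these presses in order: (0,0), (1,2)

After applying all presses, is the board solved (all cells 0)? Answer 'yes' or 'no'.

Answer: no

Derivation:
After press 1 at (0,0):
1 1 1
0 1 1
1 0 0

After press 2 at (1,2):
1 1 0
0 0 0
1 0 1

Lights still on: 4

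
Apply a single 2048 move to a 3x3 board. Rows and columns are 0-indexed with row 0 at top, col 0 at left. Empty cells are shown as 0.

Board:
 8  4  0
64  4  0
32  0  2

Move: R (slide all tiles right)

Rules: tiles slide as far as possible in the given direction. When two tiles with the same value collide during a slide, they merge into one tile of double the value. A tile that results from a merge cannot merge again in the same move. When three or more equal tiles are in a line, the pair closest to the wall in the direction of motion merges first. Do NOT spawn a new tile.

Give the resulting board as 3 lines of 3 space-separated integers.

Slide right:
row 0: [8, 4, 0] -> [0, 8, 4]
row 1: [64, 4, 0] -> [0, 64, 4]
row 2: [32, 0, 2] -> [0, 32, 2]

Answer:  0  8  4
 0 64  4
 0 32  2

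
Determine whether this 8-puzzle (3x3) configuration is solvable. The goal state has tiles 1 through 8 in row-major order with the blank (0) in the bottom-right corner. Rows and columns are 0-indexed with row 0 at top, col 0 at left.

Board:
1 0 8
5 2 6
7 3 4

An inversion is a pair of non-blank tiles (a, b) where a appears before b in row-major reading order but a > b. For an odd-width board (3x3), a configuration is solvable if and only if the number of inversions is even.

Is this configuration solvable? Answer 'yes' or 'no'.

Answer: no

Derivation:
Inversions (pairs i<j in row-major order where tile[i] > tile[j] > 0): 13
13 is odd, so the puzzle is not solvable.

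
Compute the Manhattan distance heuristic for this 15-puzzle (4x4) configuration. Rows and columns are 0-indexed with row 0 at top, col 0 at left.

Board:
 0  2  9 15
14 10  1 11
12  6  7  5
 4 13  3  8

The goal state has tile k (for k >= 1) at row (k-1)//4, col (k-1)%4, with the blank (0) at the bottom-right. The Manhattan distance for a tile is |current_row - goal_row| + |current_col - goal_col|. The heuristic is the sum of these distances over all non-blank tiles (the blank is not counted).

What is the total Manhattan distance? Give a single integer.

Answer: 38

Derivation:
Tile 2: (0,1)->(0,1) = 0
Tile 9: (0,2)->(2,0) = 4
Tile 15: (0,3)->(3,2) = 4
Tile 14: (1,0)->(3,1) = 3
Tile 10: (1,1)->(2,1) = 1
Tile 1: (1,2)->(0,0) = 3
Tile 11: (1,3)->(2,2) = 2
Tile 12: (2,0)->(2,3) = 3
Tile 6: (2,1)->(1,1) = 1
Tile 7: (2,2)->(1,2) = 1
Tile 5: (2,3)->(1,0) = 4
Tile 4: (3,0)->(0,3) = 6
Tile 13: (3,1)->(3,0) = 1
Tile 3: (3,2)->(0,2) = 3
Tile 8: (3,3)->(1,3) = 2
Sum: 0 + 4 + 4 + 3 + 1 + 3 + 2 + 3 + 1 + 1 + 4 + 6 + 1 + 3 + 2 = 38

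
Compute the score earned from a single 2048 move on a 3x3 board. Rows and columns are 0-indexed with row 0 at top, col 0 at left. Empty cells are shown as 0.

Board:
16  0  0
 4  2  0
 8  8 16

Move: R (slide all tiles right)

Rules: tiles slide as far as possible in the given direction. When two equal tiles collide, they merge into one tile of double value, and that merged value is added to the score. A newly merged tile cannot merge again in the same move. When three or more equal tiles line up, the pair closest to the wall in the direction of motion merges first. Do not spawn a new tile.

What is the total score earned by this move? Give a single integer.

Answer: 16

Derivation:
Slide right:
row 0: [16, 0, 0] -> [0, 0, 16]  score +0 (running 0)
row 1: [4, 2, 0] -> [0, 4, 2]  score +0 (running 0)
row 2: [8, 8, 16] -> [0, 16, 16]  score +16 (running 16)
Board after move:
 0  0 16
 0  4  2
 0 16 16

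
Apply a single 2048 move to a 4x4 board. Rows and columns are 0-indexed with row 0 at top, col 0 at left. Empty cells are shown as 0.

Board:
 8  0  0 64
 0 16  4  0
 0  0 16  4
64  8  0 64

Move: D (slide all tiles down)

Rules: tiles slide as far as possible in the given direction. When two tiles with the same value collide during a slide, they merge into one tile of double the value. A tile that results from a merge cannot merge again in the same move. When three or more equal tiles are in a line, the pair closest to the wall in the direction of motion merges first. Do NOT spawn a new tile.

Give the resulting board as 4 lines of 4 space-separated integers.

Answer:  0  0  0  0
 0  0  0 64
 8 16  4  4
64  8 16 64

Derivation:
Slide down:
col 0: [8, 0, 0, 64] -> [0, 0, 8, 64]
col 1: [0, 16, 0, 8] -> [0, 0, 16, 8]
col 2: [0, 4, 16, 0] -> [0, 0, 4, 16]
col 3: [64, 0, 4, 64] -> [0, 64, 4, 64]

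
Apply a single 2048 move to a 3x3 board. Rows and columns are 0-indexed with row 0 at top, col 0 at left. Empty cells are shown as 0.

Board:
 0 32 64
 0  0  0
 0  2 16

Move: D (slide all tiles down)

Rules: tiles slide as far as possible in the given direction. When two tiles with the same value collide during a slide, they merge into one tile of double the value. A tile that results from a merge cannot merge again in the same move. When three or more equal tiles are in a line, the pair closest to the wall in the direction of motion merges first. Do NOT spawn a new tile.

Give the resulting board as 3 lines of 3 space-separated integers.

Slide down:
col 0: [0, 0, 0] -> [0, 0, 0]
col 1: [32, 0, 2] -> [0, 32, 2]
col 2: [64, 0, 16] -> [0, 64, 16]

Answer:  0  0  0
 0 32 64
 0  2 16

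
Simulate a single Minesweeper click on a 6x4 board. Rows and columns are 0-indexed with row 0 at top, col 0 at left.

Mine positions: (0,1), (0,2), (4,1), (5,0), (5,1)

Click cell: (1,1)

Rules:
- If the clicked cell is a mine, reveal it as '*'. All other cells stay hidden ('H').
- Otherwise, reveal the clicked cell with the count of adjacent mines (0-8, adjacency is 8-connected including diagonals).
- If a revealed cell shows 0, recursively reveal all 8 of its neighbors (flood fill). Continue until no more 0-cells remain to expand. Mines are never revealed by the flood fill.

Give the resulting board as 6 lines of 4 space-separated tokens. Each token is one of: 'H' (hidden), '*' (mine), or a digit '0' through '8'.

H H H H
H 2 H H
H H H H
H H H H
H H H H
H H H H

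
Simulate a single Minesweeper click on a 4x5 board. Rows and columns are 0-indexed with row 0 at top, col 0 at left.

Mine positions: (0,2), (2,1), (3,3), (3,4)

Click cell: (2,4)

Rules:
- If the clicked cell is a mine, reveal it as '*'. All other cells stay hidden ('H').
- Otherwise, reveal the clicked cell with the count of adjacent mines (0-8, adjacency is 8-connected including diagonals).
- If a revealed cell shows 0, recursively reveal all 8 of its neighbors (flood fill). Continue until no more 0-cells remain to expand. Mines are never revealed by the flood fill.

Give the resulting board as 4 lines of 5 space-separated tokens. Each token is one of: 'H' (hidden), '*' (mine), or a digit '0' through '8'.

H H H H H
H H H H H
H H H H 2
H H H H H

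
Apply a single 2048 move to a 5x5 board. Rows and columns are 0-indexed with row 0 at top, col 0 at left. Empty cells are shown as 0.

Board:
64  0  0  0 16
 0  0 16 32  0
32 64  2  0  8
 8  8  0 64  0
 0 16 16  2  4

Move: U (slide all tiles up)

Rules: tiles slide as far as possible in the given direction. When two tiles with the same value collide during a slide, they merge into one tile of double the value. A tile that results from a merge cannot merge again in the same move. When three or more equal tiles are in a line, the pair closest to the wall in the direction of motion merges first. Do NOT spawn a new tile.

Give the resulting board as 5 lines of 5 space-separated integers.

Answer: 64 64 16 32 16
32  8  2 64  8
 8 16 16  2  4
 0  0  0  0  0
 0  0  0  0  0

Derivation:
Slide up:
col 0: [64, 0, 32, 8, 0] -> [64, 32, 8, 0, 0]
col 1: [0, 0, 64, 8, 16] -> [64, 8, 16, 0, 0]
col 2: [0, 16, 2, 0, 16] -> [16, 2, 16, 0, 0]
col 3: [0, 32, 0, 64, 2] -> [32, 64, 2, 0, 0]
col 4: [16, 0, 8, 0, 4] -> [16, 8, 4, 0, 0]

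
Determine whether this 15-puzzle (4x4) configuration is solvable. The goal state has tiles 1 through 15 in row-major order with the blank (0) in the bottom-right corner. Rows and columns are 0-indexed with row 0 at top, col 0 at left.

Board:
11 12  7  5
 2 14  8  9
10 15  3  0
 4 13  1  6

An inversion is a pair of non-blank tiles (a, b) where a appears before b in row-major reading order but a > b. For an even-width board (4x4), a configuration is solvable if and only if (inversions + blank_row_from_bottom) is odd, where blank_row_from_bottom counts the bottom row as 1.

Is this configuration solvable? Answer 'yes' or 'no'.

Inversions: 60
Blank is in row 2 (0-indexed from top), which is row 2 counting from the bottom (bottom = 1).
60 + 2 = 62, which is even, so the puzzle is not solvable.

Answer: no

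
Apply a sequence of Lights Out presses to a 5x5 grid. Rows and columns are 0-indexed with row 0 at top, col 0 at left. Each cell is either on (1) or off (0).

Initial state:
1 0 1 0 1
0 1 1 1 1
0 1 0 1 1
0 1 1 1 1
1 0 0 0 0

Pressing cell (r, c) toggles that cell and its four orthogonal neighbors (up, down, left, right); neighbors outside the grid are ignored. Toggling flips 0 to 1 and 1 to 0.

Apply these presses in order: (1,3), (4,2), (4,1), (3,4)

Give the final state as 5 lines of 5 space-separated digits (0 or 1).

After press 1 at (1,3):
1 0 1 1 1
0 1 0 0 0
0 1 0 0 1
0 1 1 1 1
1 0 0 0 0

After press 2 at (4,2):
1 0 1 1 1
0 1 0 0 0
0 1 0 0 1
0 1 0 1 1
1 1 1 1 0

After press 3 at (4,1):
1 0 1 1 1
0 1 0 0 0
0 1 0 0 1
0 0 0 1 1
0 0 0 1 0

After press 4 at (3,4):
1 0 1 1 1
0 1 0 0 0
0 1 0 0 0
0 0 0 0 0
0 0 0 1 1

Answer: 1 0 1 1 1
0 1 0 0 0
0 1 0 0 0
0 0 0 0 0
0 0 0 1 1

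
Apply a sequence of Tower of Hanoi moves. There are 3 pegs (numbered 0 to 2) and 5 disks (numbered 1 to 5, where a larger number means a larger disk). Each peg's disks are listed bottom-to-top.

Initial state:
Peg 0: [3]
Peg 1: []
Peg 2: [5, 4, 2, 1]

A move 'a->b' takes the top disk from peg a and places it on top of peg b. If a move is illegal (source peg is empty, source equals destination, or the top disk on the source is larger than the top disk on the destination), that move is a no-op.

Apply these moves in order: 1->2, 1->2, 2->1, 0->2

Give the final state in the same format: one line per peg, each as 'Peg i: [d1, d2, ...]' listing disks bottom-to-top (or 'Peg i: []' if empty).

After move 1 (1->2):
Peg 0: [3]
Peg 1: []
Peg 2: [5, 4, 2, 1]

After move 2 (1->2):
Peg 0: [3]
Peg 1: []
Peg 2: [5, 4, 2, 1]

After move 3 (2->1):
Peg 0: [3]
Peg 1: [1]
Peg 2: [5, 4, 2]

After move 4 (0->2):
Peg 0: [3]
Peg 1: [1]
Peg 2: [5, 4, 2]

Answer: Peg 0: [3]
Peg 1: [1]
Peg 2: [5, 4, 2]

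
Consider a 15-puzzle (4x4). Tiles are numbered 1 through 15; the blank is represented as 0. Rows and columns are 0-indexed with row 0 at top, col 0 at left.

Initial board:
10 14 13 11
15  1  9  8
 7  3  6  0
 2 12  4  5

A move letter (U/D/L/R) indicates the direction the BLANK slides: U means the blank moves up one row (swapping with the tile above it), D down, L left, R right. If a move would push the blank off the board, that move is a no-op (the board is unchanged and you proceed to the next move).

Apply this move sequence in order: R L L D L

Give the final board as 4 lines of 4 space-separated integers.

Answer: 10 14 13 11
15  1  9  8
 7 12  3  6
 0  2  4  5

Derivation:
After move 1 (R):
10 14 13 11
15  1  9  8
 7  3  6  0
 2 12  4  5

After move 2 (L):
10 14 13 11
15  1  9  8
 7  3  0  6
 2 12  4  5

After move 3 (L):
10 14 13 11
15  1  9  8
 7  0  3  6
 2 12  4  5

After move 4 (D):
10 14 13 11
15  1  9  8
 7 12  3  6
 2  0  4  5

After move 5 (L):
10 14 13 11
15  1  9  8
 7 12  3  6
 0  2  4  5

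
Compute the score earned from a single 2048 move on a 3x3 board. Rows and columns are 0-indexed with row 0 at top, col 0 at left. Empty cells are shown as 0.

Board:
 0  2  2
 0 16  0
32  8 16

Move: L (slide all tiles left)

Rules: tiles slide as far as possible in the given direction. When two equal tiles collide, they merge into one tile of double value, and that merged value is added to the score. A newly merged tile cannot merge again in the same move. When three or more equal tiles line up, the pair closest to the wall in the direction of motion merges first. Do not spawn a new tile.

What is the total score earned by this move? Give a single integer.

Answer: 4

Derivation:
Slide left:
row 0: [0, 2, 2] -> [4, 0, 0]  score +4 (running 4)
row 1: [0, 16, 0] -> [16, 0, 0]  score +0 (running 4)
row 2: [32, 8, 16] -> [32, 8, 16]  score +0 (running 4)
Board after move:
 4  0  0
16  0  0
32  8 16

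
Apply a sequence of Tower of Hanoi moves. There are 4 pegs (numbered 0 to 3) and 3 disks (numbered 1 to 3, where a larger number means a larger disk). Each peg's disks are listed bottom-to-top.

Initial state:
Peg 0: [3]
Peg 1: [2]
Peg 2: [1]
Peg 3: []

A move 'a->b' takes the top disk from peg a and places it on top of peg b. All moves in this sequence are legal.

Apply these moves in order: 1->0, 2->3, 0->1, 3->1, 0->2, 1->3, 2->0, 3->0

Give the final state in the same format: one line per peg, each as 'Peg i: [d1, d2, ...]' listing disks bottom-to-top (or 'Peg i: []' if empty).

Answer: Peg 0: [3, 1]
Peg 1: [2]
Peg 2: []
Peg 3: []

Derivation:
After move 1 (1->0):
Peg 0: [3, 2]
Peg 1: []
Peg 2: [1]
Peg 3: []

After move 2 (2->3):
Peg 0: [3, 2]
Peg 1: []
Peg 2: []
Peg 3: [1]

After move 3 (0->1):
Peg 0: [3]
Peg 1: [2]
Peg 2: []
Peg 3: [1]

After move 4 (3->1):
Peg 0: [3]
Peg 1: [2, 1]
Peg 2: []
Peg 3: []

After move 5 (0->2):
Peg 0: []
Peg 1: [2, 1]
Peg 2: [3]
Peg 3: []

After move 6 (1->3):
Peg 0: []
Peg 1: [2]
Peg 2: [3]
Peg 3: [1]

After move 7 (2->0):
Peg 0: [3]
Peg 1: [2]
Peg 2: []
Peg 3: [1]

After move 8 (3->0):
Peg 0: [3, 1]
Peg 1: [2]
Peg 2: []
Peg 3: []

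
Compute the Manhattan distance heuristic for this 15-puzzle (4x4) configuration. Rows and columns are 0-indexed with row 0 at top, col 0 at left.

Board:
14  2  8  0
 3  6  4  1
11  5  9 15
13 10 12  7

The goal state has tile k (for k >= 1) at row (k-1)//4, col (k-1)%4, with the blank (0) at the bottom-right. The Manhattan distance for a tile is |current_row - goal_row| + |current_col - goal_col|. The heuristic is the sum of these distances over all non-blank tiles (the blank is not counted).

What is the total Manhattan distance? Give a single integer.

Answer: 29

Derivation:
Tile 14: (0,0)->(3,1) = 4
Tile 2: (0,1)->(0,1) = 0
Tile 8: (0,2)->(1,3) = 2
Tile 3: (1,0)->(0,2) = 3
Tile 6: (1,1)->(1,1) = 0
Tile 4: (1,2)->(0,3) = 2
Tile 1: (1,3)->(0,0) = 4
Tile 11: (2,0)->(2,2) = 2
Tile 5: (2,1)->(1,0) = 2
Tile 9: (2,2)->(2,0) = 2
Tile 15: (2,3)->(3,2) = 2
Tile 13: (3,0)->(3,0) = 0
Tile 10: (3,1)->(2,1) = 1
Tile 12: (3,2)->(2,3) = 2
Tile 7: (3,3)->(1,2) = 3
Sum: 4 + 0 + 2 + 3 + 0 + 2 + 4 + 2 + 2 + 2 + 2 + 0 + 1 + 2 + 3 = 29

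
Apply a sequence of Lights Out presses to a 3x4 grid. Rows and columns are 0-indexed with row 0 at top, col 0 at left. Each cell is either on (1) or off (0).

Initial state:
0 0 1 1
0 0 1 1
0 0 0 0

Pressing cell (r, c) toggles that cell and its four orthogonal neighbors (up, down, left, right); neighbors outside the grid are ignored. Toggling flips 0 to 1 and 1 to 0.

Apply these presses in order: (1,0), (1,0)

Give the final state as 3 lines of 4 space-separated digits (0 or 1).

Answer: 0 0 1 1
0 0 1 1
0 0 0 0

Derivation:
After press 1 at (1,0):
1 0 1 1
1 1 1 1
1 0 0 0

After press 2 at (1,0):
0 0 1 1
0 0 1 1
0 0 0 0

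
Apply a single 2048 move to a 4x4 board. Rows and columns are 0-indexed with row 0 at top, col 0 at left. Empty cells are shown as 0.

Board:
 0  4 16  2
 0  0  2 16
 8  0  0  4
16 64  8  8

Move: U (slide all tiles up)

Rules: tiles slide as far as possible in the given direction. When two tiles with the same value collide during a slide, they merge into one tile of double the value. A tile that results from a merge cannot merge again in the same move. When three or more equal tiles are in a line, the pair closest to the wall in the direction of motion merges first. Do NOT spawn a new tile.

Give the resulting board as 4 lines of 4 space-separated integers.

Answer:  8  4 16  2
16 64  2 16
 0  0  8  4
 0  0  0  8

Derivation:
Slide up:
col 0: [0, 0, 8, 16] -> [8, 16, 0, 0]
col 1: [4, 0, 0, 64] -> [4, 64, 0, 0]
col 2: [16, 2, 0, 8] -> [16, 2, 8, 0]
col 3: [2, 16, 4, 8] -> [2, 16, 4, 8]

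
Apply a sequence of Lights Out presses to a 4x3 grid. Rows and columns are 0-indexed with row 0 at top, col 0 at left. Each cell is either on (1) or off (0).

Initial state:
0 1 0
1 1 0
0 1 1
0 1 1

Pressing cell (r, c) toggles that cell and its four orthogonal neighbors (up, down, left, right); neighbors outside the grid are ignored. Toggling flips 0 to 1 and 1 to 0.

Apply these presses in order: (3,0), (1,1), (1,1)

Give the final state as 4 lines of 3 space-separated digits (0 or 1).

After press 1 at (3,0):
0 1 0
1 1 0
1 1 1
1 0 1

After press 2 at (1,1):
0 0 0
0 0 1
1 0 1
1 0 1

After press 3 at (1,1):
0 1 0
1 1 0
1 1 1
1 0 1

Answer: 0 1 0
1 1 0
1 1 1
1 0 1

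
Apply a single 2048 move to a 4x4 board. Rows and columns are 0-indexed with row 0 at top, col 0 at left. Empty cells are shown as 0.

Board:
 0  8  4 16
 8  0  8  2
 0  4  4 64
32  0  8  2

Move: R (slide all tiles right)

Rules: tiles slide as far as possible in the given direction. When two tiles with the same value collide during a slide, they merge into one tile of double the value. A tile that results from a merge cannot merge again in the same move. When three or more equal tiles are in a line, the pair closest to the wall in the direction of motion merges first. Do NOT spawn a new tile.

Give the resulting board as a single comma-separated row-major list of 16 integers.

Answer: 0, 8, 4, 16, 0, 0, 16, 2, 0, 0, 8, 64, 0, 32, 8, 2

Derivation:
Slide right:
row 0: [0, 8, 4, 16] -> [0, 8, 4, 16]
row 1: [8, 0, 8, 2] -> [0, 0, 16, 2]
row 2: [0, 4, 4, 64] -> [0, 0, 8, 64]
row 3: [32, 0, 8, 2] -> [0, 32, 8, 2]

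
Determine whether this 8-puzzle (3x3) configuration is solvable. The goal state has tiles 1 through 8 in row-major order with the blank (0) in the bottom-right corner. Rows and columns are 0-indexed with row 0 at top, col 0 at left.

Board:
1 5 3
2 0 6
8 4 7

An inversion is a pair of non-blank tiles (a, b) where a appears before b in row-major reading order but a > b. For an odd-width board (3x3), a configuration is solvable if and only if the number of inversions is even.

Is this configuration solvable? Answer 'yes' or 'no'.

Answer: no

Derivation:
Inversions (pairs i<j in row-major order where tile[i] > tile[j] > 0): 7
7 is odd, so the puzzle is not solvable.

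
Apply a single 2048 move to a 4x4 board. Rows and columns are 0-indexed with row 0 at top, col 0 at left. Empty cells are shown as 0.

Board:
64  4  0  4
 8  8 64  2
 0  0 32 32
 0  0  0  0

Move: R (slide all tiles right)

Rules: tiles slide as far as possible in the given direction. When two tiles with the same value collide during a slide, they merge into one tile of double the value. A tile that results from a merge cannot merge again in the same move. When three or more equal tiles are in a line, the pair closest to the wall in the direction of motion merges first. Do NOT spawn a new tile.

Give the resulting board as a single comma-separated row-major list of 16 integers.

Slide right:
row 0: [64, 4, 0, 4] -> [0, 0, 64, 8]
row 1: [8, 8, 64, 2] -> [0, 16, 64, 2]
row 2: [0, 0, 32, 32] -> [0, 0, 0, 64]
row 3: [0, 0, 0, 0] -> [0, 0, 0, 0]

Answer: 0, 0, 64, 8, 0, 16, 64, 2, 0, 0, 0, 64, 0, 0, 0, 0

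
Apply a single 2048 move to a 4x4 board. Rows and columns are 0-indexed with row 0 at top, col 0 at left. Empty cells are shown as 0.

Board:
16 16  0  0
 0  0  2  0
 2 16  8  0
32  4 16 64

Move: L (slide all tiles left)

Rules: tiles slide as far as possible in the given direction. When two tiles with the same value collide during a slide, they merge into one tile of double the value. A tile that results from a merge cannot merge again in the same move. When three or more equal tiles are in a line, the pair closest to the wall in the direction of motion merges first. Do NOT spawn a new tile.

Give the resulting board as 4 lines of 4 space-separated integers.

Answer: 32  0  0  0
 2  0  0  0
 2 16  8  0
32  4 16 64

Derivation:
Slide left:
row 0: [16, 16, 0, 0] -> [32, 0, 0, 0]
row 1: [0, 0, 2, 0] -> [2, 0, 0, 0]
row 2: [2, 16, 8, 0] -> [2, 16, 8, 0]
row 3: [32, 4, 16, 64] -> [32, 4, 16, 64]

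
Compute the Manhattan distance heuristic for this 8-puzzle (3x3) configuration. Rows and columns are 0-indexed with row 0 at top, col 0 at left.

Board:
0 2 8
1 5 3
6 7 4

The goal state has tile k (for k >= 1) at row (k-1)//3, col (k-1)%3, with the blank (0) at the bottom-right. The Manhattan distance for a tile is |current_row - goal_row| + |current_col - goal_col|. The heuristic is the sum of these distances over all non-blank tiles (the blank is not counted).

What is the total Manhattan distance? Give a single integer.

Tile 2: at (0,1), goal (0,1), distance |0-0|+|1-1| = 0
Tile 8: at (0,2), goal (2,1), distance |0-2|+|2-1| = 3
Tile 1: at (1,0), goal (0,0), distance |1-0|+|0-0| = 1
Tile 5: at (1,1), goal (1,1), distance |1-1|+|1-1| = 0
Tile 3: at (1,2), goal (0,2), distance |1-0|+|2-2| = 1
Tile 6: at (2,0), goal (1,2), distance |2-1|+|0-2| = 3
Tile 7: at (2,1), goal (2,0), distance |2-2|+|1-0| = 1
Tile 4: at (2,2), goal (1,0), distance |2-1|+|2-0| = 3
Sum: 0 + 3 + 1 + 0 + 1 + 3 + 1 + 3 = 12

Answer: 12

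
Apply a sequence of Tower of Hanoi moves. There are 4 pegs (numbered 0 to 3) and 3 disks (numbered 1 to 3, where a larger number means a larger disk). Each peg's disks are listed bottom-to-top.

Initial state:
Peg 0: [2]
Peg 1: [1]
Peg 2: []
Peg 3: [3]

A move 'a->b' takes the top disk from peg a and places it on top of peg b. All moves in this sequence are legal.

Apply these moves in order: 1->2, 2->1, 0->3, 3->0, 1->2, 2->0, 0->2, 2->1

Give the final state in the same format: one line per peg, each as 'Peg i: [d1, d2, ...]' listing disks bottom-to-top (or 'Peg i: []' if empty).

After move 1 (1->2):
Peg 0: [2]
Peg 1: []
Peg 2: [1]
Peg 3: [3]

After move 2 (2->1):
Peg 0: [2]
Peg 1: [1]
Peg 2: []
Peg 3: [3]

After move 3 (0->3):
Peg 0: []
Peg 1: [1]
Peg 2: []
Peg 3: [3, 2]

After move 4 (3->0):
Peg 0: [2]
Peg 1: [1]
Peg 2: []
Peg 3: [3]

After move 5 (1->2):
Peg 0: [2]
Peg 1: []
Peg 2: [1]
Peg 3: [3]

After move 6 (2->0):
Peg 0: [2, 1]
Peg 1: []
Peg 2: []
Peg 3: [3]

After move 7 (0->2):
Peg 0: [2]
Peg 1: []
Peg 2: [1]
Peg 3: [3]

After move 8 (2->1):
Peg 0: [2]
Peg 1: [1]
Peg 2: []
Peg 3: [3]

Answer: Peg 0: [2]
Peg 1: [1]
Peg 2: []
Peg 3: [3]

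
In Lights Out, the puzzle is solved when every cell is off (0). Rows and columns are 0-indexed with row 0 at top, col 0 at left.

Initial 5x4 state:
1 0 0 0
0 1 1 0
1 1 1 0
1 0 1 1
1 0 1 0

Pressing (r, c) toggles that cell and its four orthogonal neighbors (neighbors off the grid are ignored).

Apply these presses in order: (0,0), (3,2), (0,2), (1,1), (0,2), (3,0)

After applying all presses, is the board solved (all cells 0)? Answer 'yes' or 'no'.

Answer: yes

Derivation:
After press 1 at (0,0):
0 1 0 0
1 1 1 0
1 1 1 0
1 0 1 1
1 0 1 0

After press 2 at (3,2):
0 1 0 0
1 1 1 0
1 1 0 0
1 1 0 0
1 0 0 0

After press 3 at (0,2):
0 0 1 1
1 1 0 0
1 1 0 0
1 1 0 0
1 0 0 0

After press 4 at (1,1):
0 1 1 1
0 0 1 0
1 0 0 0
1 1 0 0
1 0 0 0

After press 5 at (0,2):
0 0 0 0
0 0 0 0
1 0 0 0
1 1 0 0
1 0 0 0

After press 6 at (3,0):
0 0 0 0
0 0 0 0
0 0 0 0
0 0 0 0
0 0 0 0

Lights still on: 0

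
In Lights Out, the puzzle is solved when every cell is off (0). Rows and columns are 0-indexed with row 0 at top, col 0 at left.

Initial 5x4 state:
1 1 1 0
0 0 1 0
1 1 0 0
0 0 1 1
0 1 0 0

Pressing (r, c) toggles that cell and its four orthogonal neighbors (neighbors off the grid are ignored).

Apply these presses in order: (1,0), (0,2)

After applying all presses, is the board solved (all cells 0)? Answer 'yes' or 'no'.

After press 1 at (1,0):
0 1 1 0
1 1 1 0
0 1 0 0
0 0 1 1
0 1 0 0

After press 2 at (0,2):
0 0 0 1
1 1 0 0
0 1 0 0
0 0 1 1
0 1 0 0

Lights still on: 7

Answer: no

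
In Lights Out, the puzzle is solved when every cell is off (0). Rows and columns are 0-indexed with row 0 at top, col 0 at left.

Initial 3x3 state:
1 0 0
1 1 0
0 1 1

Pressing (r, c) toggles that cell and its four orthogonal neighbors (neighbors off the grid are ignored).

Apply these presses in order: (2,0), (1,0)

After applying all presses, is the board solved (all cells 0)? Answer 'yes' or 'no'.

Answer: no

Derivation:
After press 1 at (2,0):
1 0 0
0 1 0
1 0 1

After press 2 at (1,0):
0 0 0
1 0 0
0 0 1

Lights still on: 2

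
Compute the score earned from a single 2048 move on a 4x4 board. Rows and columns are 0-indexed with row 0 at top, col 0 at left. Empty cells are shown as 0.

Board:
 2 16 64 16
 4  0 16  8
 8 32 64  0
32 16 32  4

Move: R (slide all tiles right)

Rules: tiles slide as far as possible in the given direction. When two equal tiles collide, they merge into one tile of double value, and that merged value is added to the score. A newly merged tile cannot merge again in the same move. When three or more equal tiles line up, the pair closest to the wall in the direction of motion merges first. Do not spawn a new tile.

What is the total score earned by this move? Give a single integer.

Slide right:
row 0: [2, 16, 64, 16] -> [2, 16, 64, 16]  score +0 (running 0)
row 1: [4, 0, 16, 8] -> [0, 4, 16, 8]  score +0 (running 0)
row 2: [8, 32, 64, 0] -> [0, 8, 32, 64]  score +0 (running 0)
row 3: [32, 16, 32, 4] -> [32, 16, 32, 4]  score +0 (running 0)
Board after move:
 2 16 64 16
 0  4 16  8
 0  8 32 64
32 16 32  4

Answer: 0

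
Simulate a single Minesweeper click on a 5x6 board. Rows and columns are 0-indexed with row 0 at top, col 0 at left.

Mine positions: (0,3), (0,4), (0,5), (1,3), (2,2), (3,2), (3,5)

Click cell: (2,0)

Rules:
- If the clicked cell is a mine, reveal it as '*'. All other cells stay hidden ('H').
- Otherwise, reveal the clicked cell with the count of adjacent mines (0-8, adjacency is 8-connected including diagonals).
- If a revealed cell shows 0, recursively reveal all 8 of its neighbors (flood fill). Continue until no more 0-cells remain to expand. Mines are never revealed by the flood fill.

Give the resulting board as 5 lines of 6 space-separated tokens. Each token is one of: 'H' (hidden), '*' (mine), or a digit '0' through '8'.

0 0 2 H H H
0 1 3 H H H
0 2 H H H H
0 2 H H H H
0 1 H H H H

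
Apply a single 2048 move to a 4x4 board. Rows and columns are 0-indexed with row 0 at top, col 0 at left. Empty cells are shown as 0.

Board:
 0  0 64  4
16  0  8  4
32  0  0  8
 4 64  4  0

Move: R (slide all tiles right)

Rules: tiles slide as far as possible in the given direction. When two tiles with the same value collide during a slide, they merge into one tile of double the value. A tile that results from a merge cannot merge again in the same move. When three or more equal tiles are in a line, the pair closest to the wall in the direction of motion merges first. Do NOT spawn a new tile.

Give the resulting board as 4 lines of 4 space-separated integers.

Answer:  0  0 64  4
 0 16  8  4
 0  0 32  8
 0  4 64  4

Derivation:
Slide right:
row 0: [0, 0, 64, 4] -> [0, 0, 64, 4]
row 1: [16, 0, 8, 4] -> [0, 16, 8, 4]
row 2: [32, 0, 0, 8] -> [0, 0, 32, 8]
row 3: [4, 64, 4, 0] -> [0, 4, 64, 4]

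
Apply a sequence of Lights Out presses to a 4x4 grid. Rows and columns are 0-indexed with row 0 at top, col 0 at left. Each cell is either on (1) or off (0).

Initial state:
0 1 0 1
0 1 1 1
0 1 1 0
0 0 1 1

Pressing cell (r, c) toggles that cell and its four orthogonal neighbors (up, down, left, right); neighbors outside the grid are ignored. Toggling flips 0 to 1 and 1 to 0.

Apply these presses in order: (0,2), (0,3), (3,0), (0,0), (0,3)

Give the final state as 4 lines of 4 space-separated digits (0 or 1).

Answer: 1 1 1 0
1 1 0 1
1 1 1 0
1 1 1 1

Derivation:
After press 1 at (0,2):
0 0 1 0
0 1 0 1
0 1 1 0
0 0 1 1

After press 2 at (0,3):
0 0 0 1
0 1 0 0
0 1 1 0
0 0 1 1

After press 3 at (3,0):
0 0 0 1
0 1 0 0
1 1 1 0
1 1 1 1

After press 4 at (0,0):
1 1 0 1
1 1 0 0
1 1 1 0
1 1 1 1

After press 5 at (0,3):
1 1 1 0
1 1 0 1
1 1 1 0
1 1 1 1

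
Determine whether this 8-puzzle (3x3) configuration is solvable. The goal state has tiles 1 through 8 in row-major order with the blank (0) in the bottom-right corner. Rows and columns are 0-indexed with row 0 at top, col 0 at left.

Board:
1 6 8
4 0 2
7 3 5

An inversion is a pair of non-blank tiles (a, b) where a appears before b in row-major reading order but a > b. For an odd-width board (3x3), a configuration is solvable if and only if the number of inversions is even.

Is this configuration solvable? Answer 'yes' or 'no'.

Inversions (pairs i<j in row-major order where tile[i] > tile[j] > 0): 13
13 is odd, so the puzzle is not solvable.

Answer: no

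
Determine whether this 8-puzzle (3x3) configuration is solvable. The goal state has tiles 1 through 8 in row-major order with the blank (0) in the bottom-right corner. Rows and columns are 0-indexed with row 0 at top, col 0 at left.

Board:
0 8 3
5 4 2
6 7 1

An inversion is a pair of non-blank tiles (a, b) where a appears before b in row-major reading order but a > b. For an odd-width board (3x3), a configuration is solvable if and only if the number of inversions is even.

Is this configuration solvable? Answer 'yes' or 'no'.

Inversions (pairs i<j in row-major order where tile[i] > tile[j] > 0): 17
17 is odd, so the puzzle is not solvable.

Answer: no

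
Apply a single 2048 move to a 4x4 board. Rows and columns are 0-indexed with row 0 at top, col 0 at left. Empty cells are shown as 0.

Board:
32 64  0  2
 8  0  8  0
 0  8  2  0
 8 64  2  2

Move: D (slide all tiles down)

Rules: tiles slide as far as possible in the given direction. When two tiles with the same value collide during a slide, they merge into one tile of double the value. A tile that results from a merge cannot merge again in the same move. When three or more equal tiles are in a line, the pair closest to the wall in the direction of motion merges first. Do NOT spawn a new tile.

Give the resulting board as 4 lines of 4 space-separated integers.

Answer:  0  0  0  0
 0 64  0  0
32  8  8  0
16 64  4  4

Derivation:
Slide down:
col 0: [32, 8, 0, 8] -> [0, 0, 32, 16]
col 1: [64, 0, 8, 64] -> [0, 64, 8, 64]
col 2: [0, 8, 2, 2] -> [0, 0, 8, 4]
col 3: [2, 0, 0, 2] -> [0, 0, 0, 4]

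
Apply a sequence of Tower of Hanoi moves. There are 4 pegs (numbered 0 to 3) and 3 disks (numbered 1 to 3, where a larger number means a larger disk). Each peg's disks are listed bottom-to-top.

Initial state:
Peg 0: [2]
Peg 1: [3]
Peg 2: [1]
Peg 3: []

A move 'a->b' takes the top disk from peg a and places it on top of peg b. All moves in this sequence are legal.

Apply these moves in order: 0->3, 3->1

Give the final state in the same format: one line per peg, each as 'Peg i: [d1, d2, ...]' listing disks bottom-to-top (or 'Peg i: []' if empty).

Answer: Peg 0: []
Peg 1: [3, 2]
Peg 2: [1]
Peg 3: []

Derivation:
After move 1 (0->3):
Peg 0: []
Peg 1: [3]
Peg 2: [1]
Peg 3: [2]

After move 2 (3->1):
Peg 0: []
Peg 1: [3, 2]
Peg 2: [1]
Peg 3: []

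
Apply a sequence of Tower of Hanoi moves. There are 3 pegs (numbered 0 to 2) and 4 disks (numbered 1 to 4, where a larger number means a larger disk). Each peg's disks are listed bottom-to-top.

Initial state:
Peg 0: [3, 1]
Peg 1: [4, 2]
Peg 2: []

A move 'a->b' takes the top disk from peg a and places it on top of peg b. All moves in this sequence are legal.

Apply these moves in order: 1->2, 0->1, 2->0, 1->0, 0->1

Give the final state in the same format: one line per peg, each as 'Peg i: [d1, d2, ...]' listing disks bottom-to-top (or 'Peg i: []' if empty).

After move 1 (1->2):
Peg 0: [3, 1]
Peg 1: [4]
Peg 2: [2]

After move 2 (0->1):
Peg 0: [3]
Peg 1: [4, 1]
Peg 2: [2]

After move 3 (2->0):
Peg 0: [3, 2]
Peg 1: [4, 1]
Peg 2: []

After move 4 (1->0):
Peg 0: [3, 2, 1]
Peg 1: [4]
Peg 2: []

After move 5 (0->1):
Peg 0: [3, 2]
Peg 1: [4, 1]
Peg 2: []

Answer: Peg 0: [3, 2]
Peg 1: [4, 1]
Peg 2: []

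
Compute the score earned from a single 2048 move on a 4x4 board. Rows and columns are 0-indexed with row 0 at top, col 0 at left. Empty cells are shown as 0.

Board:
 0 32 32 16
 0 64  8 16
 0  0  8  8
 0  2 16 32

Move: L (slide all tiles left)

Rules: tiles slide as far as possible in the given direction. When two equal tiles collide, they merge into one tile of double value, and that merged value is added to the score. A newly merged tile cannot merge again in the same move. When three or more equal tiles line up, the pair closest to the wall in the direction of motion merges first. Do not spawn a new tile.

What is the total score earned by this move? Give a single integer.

Answer: 80

Derivation:
Slide left:
row 0: [0, 32, 32, 16] -> [64, 16, 0, 0]  score +64 (running 64)
row 1: [0, 64, 8, 16] -> [64, 8, 16, 0]  score +0 (running 64)
row 2: [0, 0, 8, 8] -> [16, 0, 0, 0]  score +16 (running 80)
row 3: [0, 2, 16, 32] -> [2, 16, 32, 0]  score +0 (running 80)
Board after move:
64 16  0  0
64  8 16  0
16  0  0  0
 2 16 32  0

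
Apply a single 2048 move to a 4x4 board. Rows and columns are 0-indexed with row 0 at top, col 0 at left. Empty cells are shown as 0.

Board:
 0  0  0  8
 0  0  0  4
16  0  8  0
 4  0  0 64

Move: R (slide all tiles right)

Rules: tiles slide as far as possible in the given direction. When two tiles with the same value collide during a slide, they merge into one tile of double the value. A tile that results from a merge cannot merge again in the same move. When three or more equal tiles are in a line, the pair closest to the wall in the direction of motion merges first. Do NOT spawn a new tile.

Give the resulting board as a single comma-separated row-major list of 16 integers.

Slide right:
row 0: [0, 0, 0, 8] -> [0, 0, 0, 8]
row 1: [0, 0, 0, 4] -> [0, 0, 0, 4]
row 2: [16, 0, 8, 0] -> [0, 0, 16, 8]
row 3: [4, 0, 0, 64] -> [0, 0, 4, 64]

Answer: 0, 0, 0, 8, 0, 0, 0, 4, 0, 0, 16, 8, 0, 0, 4, 64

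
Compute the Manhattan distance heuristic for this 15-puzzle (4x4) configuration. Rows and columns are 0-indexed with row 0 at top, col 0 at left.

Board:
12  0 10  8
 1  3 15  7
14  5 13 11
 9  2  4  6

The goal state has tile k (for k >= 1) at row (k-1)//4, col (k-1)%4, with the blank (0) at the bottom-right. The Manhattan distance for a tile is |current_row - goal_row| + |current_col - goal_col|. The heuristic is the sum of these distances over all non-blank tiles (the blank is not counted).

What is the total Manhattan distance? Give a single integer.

Tile 12: at (0,0), goal (2,3), distance |0-2|+|0-3| = 5
Tile 10: at (0,2), goal (2,1), distance |0-2|+|2-1| = 3
Tile 8: at (0,3), goal (1,3), distance |0-1|+|3-3| = 1
Tile 1: at (1,0), goal (0,0), distance |1-0|+|0-0| = 1
Tile 3: at (1,1), goal (0,2), distance |1-0|+|1-2| = 2
Tile 15: at (1,2), goal (3,2), distance |1-3|+|2-2| = 2
Tile 7: at (1,3), goal (1,2), distance |1-1|+|3-2| = 1
Tile 14: at (2,0), goal (3,1), distance |2-3|+|0-1| = 2
Tile 5: at (2,1), goal (1,0), distance |2-1|+|1-0| = 2
Tile 13: at (2,2), goal (3,0), distance |2-3|+|2-0| = 3
Tile 11: at (2,3), goal (2,2), distance |2-2|+|3-2| = 1
Tile 9: at (3,0), goal (2,0), distance |3-2|+|0-0| = 1
Tile 2: at (3,1), goal (0,1), distance |3-0|+|1-1| = 3
Tile 4: at (3,2), goal (0,3), distance |3-0|+|2-3| = 4
Tile 6: at (3,3), goal (1,1), distance |3-1|+|3-1| = 4
Sum: 5 + 3 + 1 + 1 + 2 + 2 + 1 + 2 + 2 + 3 + 1 + 1 + 3 + 4 + 4 = 35

Answer: 35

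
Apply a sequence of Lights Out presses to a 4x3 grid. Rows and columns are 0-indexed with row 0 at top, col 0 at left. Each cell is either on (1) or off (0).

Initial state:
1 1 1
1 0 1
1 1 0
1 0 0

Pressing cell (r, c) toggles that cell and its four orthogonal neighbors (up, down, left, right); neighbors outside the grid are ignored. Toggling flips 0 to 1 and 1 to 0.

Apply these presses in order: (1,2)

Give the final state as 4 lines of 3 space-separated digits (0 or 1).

Answer: 1 1 0
1 1 0
1 1 1
1 0 0

Derivation:
After press 1 at (1,2):
1 1 0
1 1 0
1 1 1
1 0 0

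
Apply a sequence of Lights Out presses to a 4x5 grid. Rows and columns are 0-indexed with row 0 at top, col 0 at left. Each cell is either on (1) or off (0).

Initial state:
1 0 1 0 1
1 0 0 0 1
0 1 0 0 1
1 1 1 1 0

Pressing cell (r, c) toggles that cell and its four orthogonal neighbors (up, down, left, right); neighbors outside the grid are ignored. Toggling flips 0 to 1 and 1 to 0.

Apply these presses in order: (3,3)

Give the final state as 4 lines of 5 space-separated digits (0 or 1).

After press 1 at (3,3):
1 0 1 0 1
1 0 0 0 1
0 1 0 1 1
1 1 0 0 1

Answer: 1 0 1 0 1
1 0 0 0 1
0 1 0 1 1
1 1 0 0 1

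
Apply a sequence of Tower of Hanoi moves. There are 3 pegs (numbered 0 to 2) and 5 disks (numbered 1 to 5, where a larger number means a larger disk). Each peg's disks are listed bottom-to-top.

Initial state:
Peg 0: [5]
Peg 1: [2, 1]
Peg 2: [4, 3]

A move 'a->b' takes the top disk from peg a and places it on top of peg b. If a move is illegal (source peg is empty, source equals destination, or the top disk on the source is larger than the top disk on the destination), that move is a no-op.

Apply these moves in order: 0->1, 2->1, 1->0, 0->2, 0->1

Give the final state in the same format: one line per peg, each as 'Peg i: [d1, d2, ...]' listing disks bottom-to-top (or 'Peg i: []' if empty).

After move 1 (0->1):
Peg 0: [5]
Peg 1: [2, 1]
Peg 2: [4, 3]

After move 2 (2->1):
Peg 0: [5]
Peg 1: [2, 1]
Peg 2: [4, 3]

After move 3 (1->0):
Peg 0: [5, 1]
Peg 1: [2]
Peg 2: [4, 3]

After move 4 (0->2):
Peg 0: [5]
Peg 1: [2]
Peg 2: [4, 3, 1]

After move 5 (0->1):
Peg 0: [5]
Peg 1: [2]
Peg 2: [4, 3, 1]

Answer: Peg 0: [5]
Peg 1: [2]
Peg 2: [4, 3, 1]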